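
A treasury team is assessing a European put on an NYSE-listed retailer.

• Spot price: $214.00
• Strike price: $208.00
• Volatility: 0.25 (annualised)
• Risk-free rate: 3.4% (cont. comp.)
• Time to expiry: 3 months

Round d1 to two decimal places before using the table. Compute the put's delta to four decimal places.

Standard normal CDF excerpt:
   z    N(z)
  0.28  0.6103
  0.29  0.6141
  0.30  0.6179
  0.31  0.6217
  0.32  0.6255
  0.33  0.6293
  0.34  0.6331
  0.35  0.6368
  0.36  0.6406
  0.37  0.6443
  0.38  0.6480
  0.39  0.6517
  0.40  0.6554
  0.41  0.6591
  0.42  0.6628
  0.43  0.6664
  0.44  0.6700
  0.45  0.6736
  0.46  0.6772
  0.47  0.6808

-0.3594

σ√T = 0.25 × 0.5000 = 0.1250
d₁ = [ln(214/208) + (0.034 + 0.25²/2)·0.25] / 0.1250 = [0.0284 + 0.0163] / 0.1250 = 0.3580 ⇒ 0.36
N(d₁) = N(0.36) = 0.6406
Δ_put = N(d₁) − 1 = 0.6406 − 1 = -0.3594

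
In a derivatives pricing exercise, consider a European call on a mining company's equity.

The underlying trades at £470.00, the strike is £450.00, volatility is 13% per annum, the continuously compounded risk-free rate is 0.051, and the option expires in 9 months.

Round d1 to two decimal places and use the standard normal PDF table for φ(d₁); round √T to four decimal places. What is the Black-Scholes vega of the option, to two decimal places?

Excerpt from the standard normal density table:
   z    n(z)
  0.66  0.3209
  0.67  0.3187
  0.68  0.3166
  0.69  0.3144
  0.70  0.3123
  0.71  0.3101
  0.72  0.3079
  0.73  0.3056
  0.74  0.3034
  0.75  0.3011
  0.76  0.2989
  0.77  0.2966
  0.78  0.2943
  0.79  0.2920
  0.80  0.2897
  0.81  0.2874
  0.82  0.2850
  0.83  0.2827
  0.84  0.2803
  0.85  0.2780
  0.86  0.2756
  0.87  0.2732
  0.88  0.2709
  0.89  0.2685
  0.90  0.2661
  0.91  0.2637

119.79

σ√T = 0.13 × 0.8660 = 0.1126
d₁ = [ln(470/450) + (0.051 + 0.13²/2)·0.75] / 0.1126 = [0.0435 + 0.0446] / 0.1126 = 0.7823 ≈ 0.78
√T = √0.75 = 0.8660
φ(d₁) = φ(0.78) = 0.2943
vega = S·φ(d₁)·√T = 470·0.2943·0.8660 = 119.7860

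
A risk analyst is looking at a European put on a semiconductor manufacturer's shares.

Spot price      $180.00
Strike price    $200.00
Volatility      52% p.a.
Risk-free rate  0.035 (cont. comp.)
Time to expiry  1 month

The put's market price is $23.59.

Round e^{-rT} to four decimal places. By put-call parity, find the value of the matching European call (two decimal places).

$4.17

e^(−rT) = e^(−0.035·0.08333) = 0.9971
Put-call parity: C − P = S − K·e^(−rT) = 180 − 200·0.9971 = 180 − 199.4200 = -19.4200
C = P + (C − P) = 23.59 + (-19.4200) = 4.1700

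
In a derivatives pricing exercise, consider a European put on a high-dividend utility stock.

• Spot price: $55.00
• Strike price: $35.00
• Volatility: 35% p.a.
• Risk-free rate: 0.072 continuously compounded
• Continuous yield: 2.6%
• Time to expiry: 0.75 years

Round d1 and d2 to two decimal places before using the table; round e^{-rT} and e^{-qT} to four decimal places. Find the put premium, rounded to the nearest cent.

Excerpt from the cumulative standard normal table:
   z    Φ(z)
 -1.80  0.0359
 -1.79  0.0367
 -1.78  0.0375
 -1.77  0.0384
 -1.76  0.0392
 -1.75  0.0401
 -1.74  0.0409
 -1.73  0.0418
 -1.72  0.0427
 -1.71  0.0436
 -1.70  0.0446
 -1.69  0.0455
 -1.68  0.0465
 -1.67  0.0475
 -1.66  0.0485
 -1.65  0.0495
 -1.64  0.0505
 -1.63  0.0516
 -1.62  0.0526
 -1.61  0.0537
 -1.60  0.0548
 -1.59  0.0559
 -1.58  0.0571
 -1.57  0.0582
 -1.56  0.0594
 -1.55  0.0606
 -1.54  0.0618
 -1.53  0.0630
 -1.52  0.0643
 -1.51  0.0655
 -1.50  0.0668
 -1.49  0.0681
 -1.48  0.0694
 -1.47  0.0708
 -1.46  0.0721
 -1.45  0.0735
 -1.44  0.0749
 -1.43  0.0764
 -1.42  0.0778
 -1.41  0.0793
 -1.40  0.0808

σ√T = 0.35 × 0.8660 = 0.3031
d₁ = [ln(55/35) + (0.072 − 0.026 + 0.35²/2)·0.75] / 0.3031 = [0.4520 + 0.0804] / 0.3031 = 1.7565 ⇒ 1.76
d₂ = d₁ − σ√T = 1.7565 − 0.3031 = 1.4534 ⇒ 1.45
e^(−qT) = e^(−0.026·0.75) = 0.9807;  e^(−rT) = e^(−0.072·0.75) = 0.9474
N(−d₂) = N(-1.45) = 0.0735;  N(−d₁) = N(-1.76) = 0.0392
P = 35·0.9474·0.0735 − 55·0.9807·0.0392 = 2.4372 − 2.1144 = 0.3228

$0.32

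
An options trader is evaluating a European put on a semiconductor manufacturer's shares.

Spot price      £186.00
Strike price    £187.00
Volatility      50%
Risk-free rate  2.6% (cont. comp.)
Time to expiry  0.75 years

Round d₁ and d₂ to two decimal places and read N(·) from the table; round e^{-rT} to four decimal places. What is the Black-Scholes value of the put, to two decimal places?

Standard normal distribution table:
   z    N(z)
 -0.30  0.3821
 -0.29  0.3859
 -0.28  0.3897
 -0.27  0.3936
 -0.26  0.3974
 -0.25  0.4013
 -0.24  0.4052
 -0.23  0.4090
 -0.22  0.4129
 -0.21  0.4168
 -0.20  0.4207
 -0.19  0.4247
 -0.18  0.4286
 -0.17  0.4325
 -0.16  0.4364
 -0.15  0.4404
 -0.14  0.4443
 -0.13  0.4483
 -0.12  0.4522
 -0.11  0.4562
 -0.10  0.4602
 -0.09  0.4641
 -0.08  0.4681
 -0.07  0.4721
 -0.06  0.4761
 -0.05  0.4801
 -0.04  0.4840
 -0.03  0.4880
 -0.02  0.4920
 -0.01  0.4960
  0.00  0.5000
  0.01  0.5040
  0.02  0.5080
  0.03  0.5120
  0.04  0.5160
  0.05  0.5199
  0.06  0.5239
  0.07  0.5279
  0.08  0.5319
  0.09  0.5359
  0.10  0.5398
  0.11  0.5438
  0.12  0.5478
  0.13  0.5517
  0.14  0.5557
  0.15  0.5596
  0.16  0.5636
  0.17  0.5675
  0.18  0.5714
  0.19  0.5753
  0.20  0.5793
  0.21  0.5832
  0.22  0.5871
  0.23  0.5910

£30.15

σ√T = 0.5 × 0.8660 = 0.4330
d₁ = [ln(186/187) + (0.026 + ½·0.5²)·0.75] / (σ√T) = (-0.0054 + 0.1132) / 0.4330 = 0.2492 → 0.25
d₂ = 0.2492 − 0.4330 = -0.1839 → -0.18
exp(−rT) = exp(−0.026·0.75) = 0.9807
P = 187·0.9807·N(0.18) − 186·N(-0.25) = 187·0.9807·0.5714 − 186·0.4013 = 104.7896 − 74.6418 = 30.1478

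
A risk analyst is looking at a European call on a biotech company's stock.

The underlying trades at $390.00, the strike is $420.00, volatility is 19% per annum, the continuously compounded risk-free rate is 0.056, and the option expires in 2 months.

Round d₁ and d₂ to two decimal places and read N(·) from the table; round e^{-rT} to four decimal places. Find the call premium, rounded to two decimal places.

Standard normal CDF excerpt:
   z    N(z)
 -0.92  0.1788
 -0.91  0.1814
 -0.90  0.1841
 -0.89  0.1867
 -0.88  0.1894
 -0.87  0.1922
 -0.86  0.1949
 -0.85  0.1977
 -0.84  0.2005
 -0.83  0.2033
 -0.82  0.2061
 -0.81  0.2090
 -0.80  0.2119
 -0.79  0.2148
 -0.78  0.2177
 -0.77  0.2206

σ√T = 0.19 × 0.4082 = 0.0776
d₁ = [ln(390/420) + (0.056 + ½·0.19²)·0.1667] / (σ√T) = (-0.0741 + 0.0123) / 0.0776 = -0.7963 ⇒ -0.80
d₂ = -0.7963 − 0.0776 = -0.8739 ⇒ -0.87
exp(−rT) = exp(−0.056·0.1667) = 0.9907
N(d₁) = N(-0.80) = 0.2119;  N(d₂) = N(-0.87) = 0.1922
C = 390·0.2119 − 420·0.9907·0.1922 = 82.6410 − 79.9733 = 2.6677

$2.67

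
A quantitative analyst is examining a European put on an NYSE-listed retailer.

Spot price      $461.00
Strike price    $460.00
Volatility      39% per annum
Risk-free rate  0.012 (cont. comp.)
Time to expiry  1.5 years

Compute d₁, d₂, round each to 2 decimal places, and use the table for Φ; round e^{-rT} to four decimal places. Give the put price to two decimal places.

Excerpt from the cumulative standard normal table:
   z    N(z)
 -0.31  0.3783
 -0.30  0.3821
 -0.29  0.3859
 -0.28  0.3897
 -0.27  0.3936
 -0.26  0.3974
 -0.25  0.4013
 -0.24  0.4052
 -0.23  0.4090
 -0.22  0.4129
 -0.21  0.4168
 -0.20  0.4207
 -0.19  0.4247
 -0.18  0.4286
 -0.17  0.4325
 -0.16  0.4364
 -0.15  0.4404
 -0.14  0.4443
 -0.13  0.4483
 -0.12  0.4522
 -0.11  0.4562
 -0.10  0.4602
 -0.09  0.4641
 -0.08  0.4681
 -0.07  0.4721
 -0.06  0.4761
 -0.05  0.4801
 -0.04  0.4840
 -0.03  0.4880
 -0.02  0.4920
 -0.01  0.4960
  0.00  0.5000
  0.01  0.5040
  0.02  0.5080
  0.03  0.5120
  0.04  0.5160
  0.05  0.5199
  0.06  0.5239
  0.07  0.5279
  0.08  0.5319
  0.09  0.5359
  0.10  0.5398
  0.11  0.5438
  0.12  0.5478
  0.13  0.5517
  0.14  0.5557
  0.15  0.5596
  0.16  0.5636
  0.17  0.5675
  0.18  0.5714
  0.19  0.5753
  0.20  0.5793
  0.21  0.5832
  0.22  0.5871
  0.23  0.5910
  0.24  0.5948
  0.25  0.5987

$82.08

T = 1.5;  σ√T = 0.4777
ln(S/K) + (r + σ²/2)T = ln(461/460) + (0.012 + 0.39²/2)·1.5 = 0.0022 + 0.1321 = 0.1342
d₁ = 0.1342 / 0.4777 = 0.2811 ⇒ 0.28
d₂ = d₁ − σ√T = 0.2811 − 0.4777 = -0.1966 ⇒ -0.20
exp(−rT) = exp(−0.012·1.5) = 0.9822
P = 460·0.9822·N(0.20) − 461·N(-0.28) = 460·0.9822·0.5793 − 461·0.3897 = 261.7347 − 179.6517 = 82.0830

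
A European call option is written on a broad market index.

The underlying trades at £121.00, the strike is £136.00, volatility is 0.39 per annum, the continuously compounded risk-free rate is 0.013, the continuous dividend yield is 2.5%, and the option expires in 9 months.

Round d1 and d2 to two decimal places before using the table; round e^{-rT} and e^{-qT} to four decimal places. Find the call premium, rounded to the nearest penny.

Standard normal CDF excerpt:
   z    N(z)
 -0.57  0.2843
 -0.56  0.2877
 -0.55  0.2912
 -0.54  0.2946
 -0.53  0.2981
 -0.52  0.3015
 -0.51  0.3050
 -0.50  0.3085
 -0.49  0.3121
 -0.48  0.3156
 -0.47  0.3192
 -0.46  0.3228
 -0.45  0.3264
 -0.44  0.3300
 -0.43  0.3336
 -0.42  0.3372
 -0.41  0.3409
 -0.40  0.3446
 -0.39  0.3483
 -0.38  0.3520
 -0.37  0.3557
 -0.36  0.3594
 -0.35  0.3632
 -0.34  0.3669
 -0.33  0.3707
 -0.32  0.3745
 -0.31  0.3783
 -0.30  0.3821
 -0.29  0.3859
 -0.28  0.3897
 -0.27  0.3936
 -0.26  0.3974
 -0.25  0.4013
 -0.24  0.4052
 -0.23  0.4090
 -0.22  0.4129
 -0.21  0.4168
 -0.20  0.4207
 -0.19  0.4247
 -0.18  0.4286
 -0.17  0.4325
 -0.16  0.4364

σ√T = 0.39 × 0.8660 = 0.3377
d₁ = [ln(121/136) + (0.013 − 0.025 + ½·0.39²)·0.75] / (σ√T) = (-0.1169 + 0.0480) / 0.3377 = -0.2038 which rounds to -0.20
d₂ = -0.2038 − 0.3377 = -0.5415 which rounds to -0.54
e^(−qT) = e^(−0.025·0.75) = 0.9814;  e^(−rT) = e^(−0.013·0.75) = 0.9903
C = 121·0.9814·N(-0.20) − 136·0.9903·N(-0.54) = 121·0.9814·0.4207 − 136·0.9903·0.2946 = 49.9579 − 39.6770 = 10.2809

£10.28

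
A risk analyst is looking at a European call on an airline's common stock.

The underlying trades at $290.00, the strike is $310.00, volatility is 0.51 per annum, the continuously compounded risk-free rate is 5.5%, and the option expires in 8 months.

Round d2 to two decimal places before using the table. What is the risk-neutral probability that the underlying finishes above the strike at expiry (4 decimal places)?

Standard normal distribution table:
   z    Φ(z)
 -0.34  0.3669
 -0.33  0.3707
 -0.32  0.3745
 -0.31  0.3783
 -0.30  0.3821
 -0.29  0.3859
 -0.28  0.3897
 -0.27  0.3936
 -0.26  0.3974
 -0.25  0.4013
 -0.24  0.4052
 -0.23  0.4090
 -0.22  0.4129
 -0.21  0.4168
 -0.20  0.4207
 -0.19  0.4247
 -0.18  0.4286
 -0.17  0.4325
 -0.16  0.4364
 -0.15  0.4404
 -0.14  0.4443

0.3897

σ√T = 0.51 × 0.8165 = 0.4164
d₁ = [ln(290/310) + (0.055 + 0.51²/2)·0.6667] / 0.4164 = [-0.0667 + 0.1234] / 0.4164 = 0.1361 ⇒ 0.14
d₂ = d₁ − σ√T = 0.1361 − 0.4164 = -0.2803 ⇒ -0.28
Risk-neutral Pr[S_T > K] = N(d₂) = N(-0.28) = 0.3897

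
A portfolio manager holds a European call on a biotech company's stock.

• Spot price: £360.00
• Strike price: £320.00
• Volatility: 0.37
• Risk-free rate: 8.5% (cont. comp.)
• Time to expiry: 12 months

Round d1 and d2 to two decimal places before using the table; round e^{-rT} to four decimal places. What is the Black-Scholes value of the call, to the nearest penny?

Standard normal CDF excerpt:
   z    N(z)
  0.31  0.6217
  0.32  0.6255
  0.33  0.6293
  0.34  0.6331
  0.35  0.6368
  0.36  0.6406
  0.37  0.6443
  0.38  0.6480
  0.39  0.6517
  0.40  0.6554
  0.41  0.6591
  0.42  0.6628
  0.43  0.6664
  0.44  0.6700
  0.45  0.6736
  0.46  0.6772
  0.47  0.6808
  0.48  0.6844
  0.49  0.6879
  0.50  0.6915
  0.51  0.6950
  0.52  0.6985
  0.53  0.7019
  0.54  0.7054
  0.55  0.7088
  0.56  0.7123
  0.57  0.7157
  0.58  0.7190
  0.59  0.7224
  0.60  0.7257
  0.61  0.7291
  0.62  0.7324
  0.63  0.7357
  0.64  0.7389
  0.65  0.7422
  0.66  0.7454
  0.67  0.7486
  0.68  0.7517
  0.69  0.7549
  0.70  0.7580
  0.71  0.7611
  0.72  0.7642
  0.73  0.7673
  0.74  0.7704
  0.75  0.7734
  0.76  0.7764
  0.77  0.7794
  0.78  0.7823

£87.94

T = 1;  σ√T = 0.3700
d₁ = [ln(360/320) + (0.085 + 0.37²/2)·1] / 0.3700 = [0.1178 + 0.1535] / 0.3700 = 0.7331 which rounds to 0.73
d₂ = d₁ − σ√T = 0.7331 − 0.3700 = 0.3631 which rounds to 0.36
e^(−rT) = e^(−0.085·1) = 0.9185
C = 360·N(0.73) − 320·0.9185·N(0.36) = 360·0.7673 − 320·0.9185·0.6406 = 276.2280 − 188.2852 = 87.9428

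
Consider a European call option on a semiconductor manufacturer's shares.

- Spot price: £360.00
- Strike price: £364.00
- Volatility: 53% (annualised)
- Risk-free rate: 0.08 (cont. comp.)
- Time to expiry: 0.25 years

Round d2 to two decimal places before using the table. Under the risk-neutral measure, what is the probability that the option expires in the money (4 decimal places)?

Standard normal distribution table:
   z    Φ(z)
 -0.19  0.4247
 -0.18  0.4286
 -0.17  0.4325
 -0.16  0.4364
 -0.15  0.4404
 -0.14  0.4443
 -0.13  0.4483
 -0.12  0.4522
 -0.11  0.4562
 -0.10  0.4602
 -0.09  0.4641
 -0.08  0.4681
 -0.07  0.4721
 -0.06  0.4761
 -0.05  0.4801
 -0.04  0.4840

0.4602

T = 0.25;  σ√T = 0.2650
d₁ = [ln(360/364) + (0.08 + ½·0.53²)·0.25] / (σ√T) = (-0.0110 + 0.0551) / 0.2650 = 0.1663 ≈ 0.17
d₂ = 0.1663 − 0.2650 = -0.0987 ≈ -0.10
Risk-neutral Pr[S_T > K] = N(d₂) = N(-0.10) = 0.4602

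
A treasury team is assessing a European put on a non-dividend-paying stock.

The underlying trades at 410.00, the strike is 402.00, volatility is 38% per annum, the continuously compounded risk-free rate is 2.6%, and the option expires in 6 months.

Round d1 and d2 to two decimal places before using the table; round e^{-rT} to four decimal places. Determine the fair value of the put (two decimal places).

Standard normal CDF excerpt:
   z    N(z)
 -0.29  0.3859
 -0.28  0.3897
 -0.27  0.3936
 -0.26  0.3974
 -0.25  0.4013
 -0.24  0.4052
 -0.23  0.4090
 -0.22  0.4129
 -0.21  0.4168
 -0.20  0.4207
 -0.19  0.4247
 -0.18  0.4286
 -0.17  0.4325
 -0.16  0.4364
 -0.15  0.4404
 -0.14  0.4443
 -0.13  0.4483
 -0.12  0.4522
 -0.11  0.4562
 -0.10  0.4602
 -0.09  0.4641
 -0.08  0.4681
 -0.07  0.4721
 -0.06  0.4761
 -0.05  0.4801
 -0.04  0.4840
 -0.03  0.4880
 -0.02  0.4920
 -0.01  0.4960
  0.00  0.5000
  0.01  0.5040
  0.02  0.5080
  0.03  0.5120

37.06

T = 0.5;  σ√T = 0.2687
d₁ = [ln(410/402) + (0.026 + ½·0.38²)·0.5] / (σ√T) = (0.0197 + 0.0491) / 0.2687 = 0.2561 → 0.26
d₂ = 0.2561 − 0.2687 = -0.0126 → -0.01
e^(−rT) = e^(−0.026·0.5) = 0.9871
N(−d₂) = N(0.01) = 0.5040;  N(−d₁) = N(-0.26) = 0.3974
P = 402·0.9871·0.5040 − 410·0.3974 = 199.9944 − 162.9340 = 37.0604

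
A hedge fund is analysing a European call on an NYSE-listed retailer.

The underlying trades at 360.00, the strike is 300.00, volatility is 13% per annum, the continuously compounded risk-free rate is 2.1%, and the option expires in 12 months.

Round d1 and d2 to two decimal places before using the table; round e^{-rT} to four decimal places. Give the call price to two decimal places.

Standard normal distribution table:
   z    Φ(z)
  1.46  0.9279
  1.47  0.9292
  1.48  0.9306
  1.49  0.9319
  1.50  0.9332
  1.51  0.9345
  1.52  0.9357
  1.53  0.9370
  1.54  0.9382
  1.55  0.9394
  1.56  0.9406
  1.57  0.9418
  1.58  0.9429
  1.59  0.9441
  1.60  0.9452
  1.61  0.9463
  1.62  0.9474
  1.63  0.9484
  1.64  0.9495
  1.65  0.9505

T = 1;  σ√T = 0.1300
ln(S/K) + (r + σ²/2)T = ln(360/300) + (0.021 + 0.13²/2)·1 = 0.1823 + 0.0295 = 0.2118
d₁ = 0.2118 / 0.1300 = 1.6290 → 1.63
d₂ = d₁ − σ√T = 1.6290 − 0.1300 = 1.4990 → 1.50
exp(−rT) = exp(−0.021·1) = 0.9792
N(d₁) = N(1.63) = 0.9484;  N(d₂) = N(1.50) = 0.9332
C = 360·0.9484 − 300·0.9792·0.9332 = 341.4240 − 274.1368 = 67.2872

67.29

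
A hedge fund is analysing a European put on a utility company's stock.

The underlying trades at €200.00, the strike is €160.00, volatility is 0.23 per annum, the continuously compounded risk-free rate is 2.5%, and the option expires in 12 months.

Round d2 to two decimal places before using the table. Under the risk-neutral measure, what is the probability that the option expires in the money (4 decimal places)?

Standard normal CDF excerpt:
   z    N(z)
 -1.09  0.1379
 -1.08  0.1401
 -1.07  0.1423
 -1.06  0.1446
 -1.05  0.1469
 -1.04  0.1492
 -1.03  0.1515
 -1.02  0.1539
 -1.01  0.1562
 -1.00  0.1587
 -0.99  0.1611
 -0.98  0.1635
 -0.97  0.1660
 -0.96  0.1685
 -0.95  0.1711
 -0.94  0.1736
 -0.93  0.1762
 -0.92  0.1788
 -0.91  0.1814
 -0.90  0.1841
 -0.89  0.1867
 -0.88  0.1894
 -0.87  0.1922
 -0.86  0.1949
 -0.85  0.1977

T = 1;  σ√T = 0.2300
d₁ = [ln(200/160) + (0.025 + ½·0.23²)·1] / (σ√T) = (0.2231 + 0.0515) / 0.2300 = 1.1939 → 1.19
d₂ = 1.1939 − 0.2300 = 0.9639 → 0.96
Pr(exercise) under Q = N(−d₂) = N(-0.96) = 0.1685

0.1685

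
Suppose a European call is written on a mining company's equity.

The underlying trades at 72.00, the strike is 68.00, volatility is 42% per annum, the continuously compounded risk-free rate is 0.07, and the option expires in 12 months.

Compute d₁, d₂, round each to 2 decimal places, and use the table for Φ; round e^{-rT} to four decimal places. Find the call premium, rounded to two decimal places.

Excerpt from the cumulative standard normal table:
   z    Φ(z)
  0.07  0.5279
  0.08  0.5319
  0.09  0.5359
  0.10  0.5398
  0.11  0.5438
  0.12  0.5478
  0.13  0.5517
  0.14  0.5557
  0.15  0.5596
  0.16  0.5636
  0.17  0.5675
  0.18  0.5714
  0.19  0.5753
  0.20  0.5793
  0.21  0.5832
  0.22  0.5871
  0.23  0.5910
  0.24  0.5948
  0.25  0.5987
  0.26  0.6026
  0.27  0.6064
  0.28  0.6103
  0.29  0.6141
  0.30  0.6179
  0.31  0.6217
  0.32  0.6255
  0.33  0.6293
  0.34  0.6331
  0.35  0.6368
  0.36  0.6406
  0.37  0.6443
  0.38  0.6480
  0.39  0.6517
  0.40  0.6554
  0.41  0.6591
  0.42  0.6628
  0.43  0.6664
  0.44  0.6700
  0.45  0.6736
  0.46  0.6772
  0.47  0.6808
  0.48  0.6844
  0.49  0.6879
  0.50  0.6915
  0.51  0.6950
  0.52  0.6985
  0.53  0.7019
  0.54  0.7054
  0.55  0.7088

σ√T = 0.42 × 1.0000 = 0.4200
d₁ = [ln(72/68) + (0.07 + 0.42²/2)·1] / 0.4200 = [0.0572 + 0.1582] / 0.4200 = 0.5128 → 0.51
d₂ = d₁ − σ√T = 0.5128 − 0.4200 = 0.0928 → 0.09
exp(−rT) = exp(−0.07·1) = 0.9324
C = 72·N(0.51) − 68·0.9324·N(0.09) = 72·0.6950 − 68·0.9324·0.5359 = 50.0400 − 33.9778 = 16.0622

16.06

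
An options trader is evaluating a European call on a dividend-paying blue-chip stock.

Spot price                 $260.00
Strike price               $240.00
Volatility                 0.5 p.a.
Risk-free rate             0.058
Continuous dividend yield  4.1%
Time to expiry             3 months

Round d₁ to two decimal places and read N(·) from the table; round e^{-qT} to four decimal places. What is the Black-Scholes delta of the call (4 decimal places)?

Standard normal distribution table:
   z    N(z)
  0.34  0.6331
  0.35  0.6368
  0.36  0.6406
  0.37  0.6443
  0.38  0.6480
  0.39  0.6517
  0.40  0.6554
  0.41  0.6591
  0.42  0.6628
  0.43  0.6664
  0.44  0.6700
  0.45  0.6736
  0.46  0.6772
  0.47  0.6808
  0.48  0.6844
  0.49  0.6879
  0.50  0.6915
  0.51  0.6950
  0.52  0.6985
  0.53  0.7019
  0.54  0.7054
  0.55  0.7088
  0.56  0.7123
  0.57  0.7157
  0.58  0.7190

0.6703

T = 0.25;  σ√T = 0.2500
ln(S/K) + (r − q + σ²/2)T = ln(260/240) + (0.058 − 0.041 + 0.5²/2)·0.25 = 0.0800 + 0.0355 = 0.1155
d₁ = 0.1155 / 0.2500 = 0.4622 → 0.46
N(d₁) = N(0.46) = 0.6772
Δ_call = e^(−qT)·N(d₁) = 0.9898·0.6772 = 0.6703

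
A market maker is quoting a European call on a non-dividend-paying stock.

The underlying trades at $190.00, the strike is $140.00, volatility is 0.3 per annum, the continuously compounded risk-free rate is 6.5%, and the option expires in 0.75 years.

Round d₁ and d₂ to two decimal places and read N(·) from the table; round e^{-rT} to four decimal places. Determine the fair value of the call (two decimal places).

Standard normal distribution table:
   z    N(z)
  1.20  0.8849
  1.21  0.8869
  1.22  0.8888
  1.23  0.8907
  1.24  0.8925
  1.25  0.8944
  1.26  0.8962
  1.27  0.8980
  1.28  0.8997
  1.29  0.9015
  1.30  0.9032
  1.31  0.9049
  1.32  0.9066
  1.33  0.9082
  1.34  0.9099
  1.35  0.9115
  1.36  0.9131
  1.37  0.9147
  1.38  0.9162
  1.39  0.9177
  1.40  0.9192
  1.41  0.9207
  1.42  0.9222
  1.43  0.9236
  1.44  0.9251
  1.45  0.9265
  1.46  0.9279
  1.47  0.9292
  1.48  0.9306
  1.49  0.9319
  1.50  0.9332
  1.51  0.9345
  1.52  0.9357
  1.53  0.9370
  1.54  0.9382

$58.30

T = 0.75;  σ√T = 0.2598
d₁ = [ln(190/140) + (0.065 + 0.3²/2)·0.75] / 0.2598 = [0.3054 + 0.0825] / 0.2598 = 1.4930 ⇒ 1.49
d₂ = d₁ − σ√T = 1.4930 − 0.2598 = 1.2331 ⇒ 1.23
exp(−rT) = exp(−0.065·0.75) = 0.9524
N(d₁) = N(1.49) = 0.9319;  N(d₂) = N(1.23) = 0.8907
C = 190·0.9319 − 140·0.9524·0.8907 = 177.0610 − 118.7624 = 58.2986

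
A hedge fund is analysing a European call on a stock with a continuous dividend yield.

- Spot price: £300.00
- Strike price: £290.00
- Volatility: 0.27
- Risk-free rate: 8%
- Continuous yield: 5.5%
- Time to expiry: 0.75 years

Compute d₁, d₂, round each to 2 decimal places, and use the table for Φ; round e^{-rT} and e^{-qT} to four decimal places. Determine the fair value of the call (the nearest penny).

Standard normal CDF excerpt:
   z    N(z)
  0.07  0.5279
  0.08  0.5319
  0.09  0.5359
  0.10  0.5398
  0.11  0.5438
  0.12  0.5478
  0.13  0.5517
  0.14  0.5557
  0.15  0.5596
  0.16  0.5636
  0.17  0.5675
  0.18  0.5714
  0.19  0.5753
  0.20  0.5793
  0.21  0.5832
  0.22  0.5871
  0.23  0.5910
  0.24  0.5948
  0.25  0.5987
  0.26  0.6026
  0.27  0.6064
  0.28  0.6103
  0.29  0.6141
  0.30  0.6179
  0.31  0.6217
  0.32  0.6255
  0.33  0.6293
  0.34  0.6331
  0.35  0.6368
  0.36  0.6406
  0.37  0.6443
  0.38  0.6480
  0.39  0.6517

£33.73

T = 0.75;  σ√T = 0.2338
d₁ = [ln(300/290) + (0.08 − 0.055 + 0.27²/2)·0.75] / 0.2338 = [0.0339 + 0.0461] / 0.2338 = 0.3421 ≈ 0.34
d₂ = d₁ − σ√T = 0.3421 − 0.2338 = 0.1083 ≈ 0.11
exp(−qT) = exp(−0.055·0.75) = 0.9596;  exp(−rT) = exp(−0.08·0.75) = 0.9418
N(d₁) = N(0.34) = 0.6331;  N(d₂) = N(0.11) = 0.5438
C = 300·0.9596·0.6331 − 290·0.9418·0.5438 = 182.2568 − 148.5237 = 33.7331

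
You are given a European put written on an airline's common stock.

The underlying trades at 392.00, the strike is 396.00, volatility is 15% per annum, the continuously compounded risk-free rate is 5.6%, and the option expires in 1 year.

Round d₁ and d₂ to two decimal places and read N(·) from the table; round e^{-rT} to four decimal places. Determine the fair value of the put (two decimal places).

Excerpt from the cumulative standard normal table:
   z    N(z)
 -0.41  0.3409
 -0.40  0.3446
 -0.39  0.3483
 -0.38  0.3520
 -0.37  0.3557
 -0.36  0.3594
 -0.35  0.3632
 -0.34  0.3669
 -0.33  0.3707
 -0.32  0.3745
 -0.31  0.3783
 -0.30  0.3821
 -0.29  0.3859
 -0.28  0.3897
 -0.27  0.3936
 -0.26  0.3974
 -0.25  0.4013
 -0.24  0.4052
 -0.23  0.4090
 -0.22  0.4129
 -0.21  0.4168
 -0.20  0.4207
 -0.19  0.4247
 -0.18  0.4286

σ√T = 0.15·√1 = 0.1500
d₁ = [ln(392/396) + (0.056 + 0.15²/2)·1] / 0.1500 = [-0.0102 + 0.0673] / 0.1500 = 0.3807 ≈ 0.38
d₂ = d₁ − σ√T = 0.3807 − 0.1500 = 0.2307 ≈ 0.23
exp(−rT) = exp(−0.056·1) = 0.9455
N(−d₂) = N(-0.23) = 0.4090;  N(−d₁) = N(-0.38) = 0.3520
P = 396·0.9455·0.4090 − 392·0.3520 = 153.1370 − 137.9840 = 15.1530

15.15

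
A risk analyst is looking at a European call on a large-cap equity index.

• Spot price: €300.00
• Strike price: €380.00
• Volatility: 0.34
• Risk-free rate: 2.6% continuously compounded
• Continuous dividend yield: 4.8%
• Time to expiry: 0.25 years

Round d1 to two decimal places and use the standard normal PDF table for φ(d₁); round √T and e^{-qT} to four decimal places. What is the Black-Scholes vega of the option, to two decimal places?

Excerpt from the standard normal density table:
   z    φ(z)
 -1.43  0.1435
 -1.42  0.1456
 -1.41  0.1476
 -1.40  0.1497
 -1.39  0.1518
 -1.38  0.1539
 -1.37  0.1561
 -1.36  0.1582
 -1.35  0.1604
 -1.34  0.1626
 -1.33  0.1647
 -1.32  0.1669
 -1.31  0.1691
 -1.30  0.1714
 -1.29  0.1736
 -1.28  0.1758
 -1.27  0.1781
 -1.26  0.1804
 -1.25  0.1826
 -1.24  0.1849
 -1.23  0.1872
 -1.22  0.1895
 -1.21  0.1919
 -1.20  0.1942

24.10

σ√T = 0.34·√0.25 = 0.1700
d₁ = [ln(300/380) + (0.026 − 0.048 + ½·0.34²)·0.25] / (σ√T) = (-0.2364 + 0.0090) / 0.1700 = -1.3379 ⇒ -1.34
√T = √0.25 = 0.5000
φ(d₁) = φ(-1.34) = 0.1626
exp(−qT) = exp(−0.048·0.25) = 0.9881
vega = S·exp(−qT)·φ(d₁)·√T = 300·0.9881·0.1626·0.5000 = 24.0998
(Vega is the same for a European call and put with the same parameters.)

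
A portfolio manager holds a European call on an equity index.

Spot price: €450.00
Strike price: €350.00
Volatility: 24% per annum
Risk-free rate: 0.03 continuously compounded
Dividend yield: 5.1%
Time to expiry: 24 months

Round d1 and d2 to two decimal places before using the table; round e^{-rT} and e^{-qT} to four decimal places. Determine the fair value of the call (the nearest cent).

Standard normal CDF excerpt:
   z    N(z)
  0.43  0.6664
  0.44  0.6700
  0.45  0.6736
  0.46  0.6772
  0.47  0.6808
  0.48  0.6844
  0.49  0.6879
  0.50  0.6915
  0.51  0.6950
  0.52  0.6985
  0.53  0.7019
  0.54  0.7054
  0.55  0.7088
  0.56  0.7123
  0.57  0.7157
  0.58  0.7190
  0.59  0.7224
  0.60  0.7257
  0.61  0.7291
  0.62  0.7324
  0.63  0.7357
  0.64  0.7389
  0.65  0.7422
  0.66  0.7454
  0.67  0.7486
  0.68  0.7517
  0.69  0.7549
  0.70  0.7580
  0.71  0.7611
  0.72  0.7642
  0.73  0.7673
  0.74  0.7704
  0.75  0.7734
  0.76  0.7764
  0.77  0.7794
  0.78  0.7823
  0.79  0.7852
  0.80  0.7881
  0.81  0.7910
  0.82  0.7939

σ√T = 0.24 × 1.4142 = 0.3394
d₁ = [ln(450/350) + (0.03 − 0.051 + 0.24²/2)·2] / 0.3394 = [0.2513 + 0.0156] / 0.3394 = 0.7864 ⇒ 0.79
d₂ = d₁ − σ√T = 0.7864 − 0.3394 = 0.4470 ⇒ 0.45
exp(−qT) = exp(−0.051·2) = 0.9030;  exp(−rT) = exp(−0.03·2) = 0.9418
C = 450·0.9030·N(0.79) − 350·0.9418·N(0.45) = 450·0.9030·0.7852 − 350·0.9418·0.6736 = 319.0660 − 222.0388 = 97.0273

€97.03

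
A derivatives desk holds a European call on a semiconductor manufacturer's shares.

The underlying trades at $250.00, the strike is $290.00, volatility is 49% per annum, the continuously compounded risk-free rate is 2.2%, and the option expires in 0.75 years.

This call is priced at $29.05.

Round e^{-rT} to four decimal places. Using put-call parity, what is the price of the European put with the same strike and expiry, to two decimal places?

e^(−rT) = e^(−0.022·0.75) = 0.9836
Put-call parity: C − P = S − K·e^(−rT) = 250 − 290·0.9836 = 250 − 285.2440 = -35.2440
P = C − (C − P) = 29.05 − (-35.2440) = 64.2940

$64.29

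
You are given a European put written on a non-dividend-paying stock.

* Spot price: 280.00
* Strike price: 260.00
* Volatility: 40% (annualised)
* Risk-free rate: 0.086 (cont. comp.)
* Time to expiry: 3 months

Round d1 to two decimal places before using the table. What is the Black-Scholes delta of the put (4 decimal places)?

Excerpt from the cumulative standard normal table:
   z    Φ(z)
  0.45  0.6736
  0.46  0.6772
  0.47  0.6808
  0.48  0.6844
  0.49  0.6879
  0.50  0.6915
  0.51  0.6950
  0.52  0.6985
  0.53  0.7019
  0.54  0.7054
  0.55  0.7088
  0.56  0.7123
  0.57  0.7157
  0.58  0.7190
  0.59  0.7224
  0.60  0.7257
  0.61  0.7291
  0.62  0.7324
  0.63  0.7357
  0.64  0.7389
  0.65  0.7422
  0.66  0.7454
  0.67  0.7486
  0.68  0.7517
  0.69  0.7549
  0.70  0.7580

-0.2810

σ√T = 0.4 × 0.5000 = 0.2000
d₁ = [ln(280/260) + (0.086 + 0.4²/2)·0.25] / 0.2000 = [0.0741 + 0.0415] / 0.2000 = 0.5780 which rounds to 0.58
N(d₁) = N(0.58) = 0.7190
Δ_put = N(d₁) − 1 = 0.7190 − 1 = -0.2810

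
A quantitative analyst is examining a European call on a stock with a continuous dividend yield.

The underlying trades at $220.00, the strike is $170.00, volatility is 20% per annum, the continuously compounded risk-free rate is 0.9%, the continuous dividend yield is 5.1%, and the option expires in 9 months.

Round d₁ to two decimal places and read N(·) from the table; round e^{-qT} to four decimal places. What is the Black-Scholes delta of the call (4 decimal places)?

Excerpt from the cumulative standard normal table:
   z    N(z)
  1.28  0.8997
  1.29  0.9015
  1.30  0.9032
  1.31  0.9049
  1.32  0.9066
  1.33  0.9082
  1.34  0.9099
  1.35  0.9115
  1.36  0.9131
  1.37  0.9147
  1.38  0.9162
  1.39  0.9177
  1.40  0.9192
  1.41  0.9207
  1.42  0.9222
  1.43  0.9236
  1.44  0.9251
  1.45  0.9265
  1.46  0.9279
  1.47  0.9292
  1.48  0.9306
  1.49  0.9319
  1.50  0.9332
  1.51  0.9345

T = 0.75;  σ√T = 0.1732
d₁ = [ln(220/170) + (0.009 − 0.051 + 0.2²/2)·0.75] / 0.1732 = [0.2578 − 0.0165] / 0.1732 = 1.3933 ≈ 1.39
N(d₁) = N(1.39) = 0.9177
Δ_call = e^(−qT)·N(d₁) = 0.9625·0.9177 = 0.8833

0.8833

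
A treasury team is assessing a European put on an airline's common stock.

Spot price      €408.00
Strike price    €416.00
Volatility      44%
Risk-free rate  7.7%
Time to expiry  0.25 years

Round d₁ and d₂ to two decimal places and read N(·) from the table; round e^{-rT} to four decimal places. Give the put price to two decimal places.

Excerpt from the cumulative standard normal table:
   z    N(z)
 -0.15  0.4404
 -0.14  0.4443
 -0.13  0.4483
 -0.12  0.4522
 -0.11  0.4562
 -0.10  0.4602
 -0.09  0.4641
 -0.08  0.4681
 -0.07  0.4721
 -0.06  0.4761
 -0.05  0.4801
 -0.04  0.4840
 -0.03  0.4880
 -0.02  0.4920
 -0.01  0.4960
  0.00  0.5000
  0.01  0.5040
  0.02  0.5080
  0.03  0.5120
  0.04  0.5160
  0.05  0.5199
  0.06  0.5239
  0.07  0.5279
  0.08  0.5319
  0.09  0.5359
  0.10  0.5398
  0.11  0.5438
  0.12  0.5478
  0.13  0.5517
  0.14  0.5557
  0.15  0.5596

σ√T = 0.44·√0.25 = 0.2200
d₁ = [ln(408/416) + (0.077 + 0.44²/2)·0.25] / 0.2200 = [-0.0194 + 0.0435] / 0.2200 = 0.1092 which rounds to 0.11
d₂ = d₁ − σ√T = 0.1092 − 0.2200 = -0.1108 which rounds to -0.11
exp(−rT) = exp(−0.077·0.25) = 0.9809
P = 416·0.9809·N(0.11) − 408·N(-0.11) = 416·0.9809·0.5438 − 408·0.4562 = 221.9000 − 186.1296 = 35.7704

€35.77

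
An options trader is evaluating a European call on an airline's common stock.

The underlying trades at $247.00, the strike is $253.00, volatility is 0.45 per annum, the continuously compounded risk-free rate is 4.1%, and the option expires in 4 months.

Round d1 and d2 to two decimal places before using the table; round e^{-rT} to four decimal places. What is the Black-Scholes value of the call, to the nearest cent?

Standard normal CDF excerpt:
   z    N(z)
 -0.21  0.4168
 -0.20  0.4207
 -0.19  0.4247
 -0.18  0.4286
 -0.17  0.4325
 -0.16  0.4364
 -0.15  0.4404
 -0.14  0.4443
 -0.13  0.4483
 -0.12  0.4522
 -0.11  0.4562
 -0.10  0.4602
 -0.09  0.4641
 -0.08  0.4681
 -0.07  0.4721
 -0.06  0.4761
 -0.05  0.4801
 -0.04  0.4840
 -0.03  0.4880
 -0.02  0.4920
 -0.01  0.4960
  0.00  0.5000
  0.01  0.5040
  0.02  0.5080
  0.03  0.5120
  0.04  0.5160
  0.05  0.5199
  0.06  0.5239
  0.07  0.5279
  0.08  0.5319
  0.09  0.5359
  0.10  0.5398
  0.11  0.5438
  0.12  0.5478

$24.43

T = 0.3333;  σ√T = 0.2598
ln(S/K) + (r + σ²/2)T = ln(247/253) + (0.041 + 0.45²/2)·0.3333 = -0.0240 + 0.0474 = 0.0234
d₁ = 0.0234 / 0.2598 = 0.0901 ⇒ 0.09
d₂ = d₁ − σ√T = 0.0901 − 0.2598 = -0.1697 ⇒ -0.17
exp(−rT) = exp(−0.041·0.3333) = 0.9864
C = 247·N(0.09) − 253·0.9864·N(-0.17) = 247·0.5359 − 253·0.9864·0.4325 = 132.3673 − 107.9344 = 24.4329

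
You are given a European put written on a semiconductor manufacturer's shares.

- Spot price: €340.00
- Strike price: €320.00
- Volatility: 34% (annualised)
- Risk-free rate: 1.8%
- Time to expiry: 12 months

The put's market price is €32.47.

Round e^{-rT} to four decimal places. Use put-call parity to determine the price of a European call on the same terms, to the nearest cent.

€58.17

exp(−rT) = exp(−0.018·1) = 0.9822
Put-call parity: C − P = S − K·e^(−rT) = 340 − 320·0.9822 = 340 − 314.3040 = 25.6960
C = P + (C − P) = 32.47 + (25.6960) = 58.1660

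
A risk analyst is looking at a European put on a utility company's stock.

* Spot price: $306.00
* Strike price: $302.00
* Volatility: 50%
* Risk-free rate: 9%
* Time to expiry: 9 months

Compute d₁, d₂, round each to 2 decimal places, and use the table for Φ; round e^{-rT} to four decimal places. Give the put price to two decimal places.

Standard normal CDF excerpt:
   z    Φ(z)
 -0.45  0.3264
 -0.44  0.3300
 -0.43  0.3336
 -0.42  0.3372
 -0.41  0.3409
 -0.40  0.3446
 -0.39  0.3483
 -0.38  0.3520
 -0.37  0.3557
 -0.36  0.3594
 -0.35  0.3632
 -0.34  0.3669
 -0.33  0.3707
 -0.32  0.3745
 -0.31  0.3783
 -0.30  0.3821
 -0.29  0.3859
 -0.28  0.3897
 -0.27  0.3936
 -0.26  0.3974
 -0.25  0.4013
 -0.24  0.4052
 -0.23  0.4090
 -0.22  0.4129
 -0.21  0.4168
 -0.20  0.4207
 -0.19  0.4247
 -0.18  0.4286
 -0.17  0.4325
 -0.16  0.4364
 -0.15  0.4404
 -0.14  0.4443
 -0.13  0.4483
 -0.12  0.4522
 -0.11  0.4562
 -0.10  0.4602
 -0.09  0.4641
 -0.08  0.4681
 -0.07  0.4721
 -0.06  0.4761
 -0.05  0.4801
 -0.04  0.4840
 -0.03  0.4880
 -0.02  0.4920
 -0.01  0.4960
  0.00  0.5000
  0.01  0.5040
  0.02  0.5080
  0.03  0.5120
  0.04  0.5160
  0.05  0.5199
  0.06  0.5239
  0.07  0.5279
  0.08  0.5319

$39.08

σ√T = 0.5·√0.75 = 0.4330
d₁ = [ln(306/302) + (0.09 + 0.5²/2)·0.75] / 0.4330 = [0.0132 + 0.1613] / 0.4330 = 0.4028 → 0.40
d₂ = d₁ − σ√T = 0.4028 − 0.4330 = -0.0302 → -0.03
e^(−rT) = e^(−0.09·0.75) = 0.9347
N(−d₂) = N(0.03) = 0.5120;  N(−d₁) = N(-0.40) = 0.3446
P = 302·0.9347·0.5120 − 306·0.3446 = 144.5271 − 105.4476 = 39.0795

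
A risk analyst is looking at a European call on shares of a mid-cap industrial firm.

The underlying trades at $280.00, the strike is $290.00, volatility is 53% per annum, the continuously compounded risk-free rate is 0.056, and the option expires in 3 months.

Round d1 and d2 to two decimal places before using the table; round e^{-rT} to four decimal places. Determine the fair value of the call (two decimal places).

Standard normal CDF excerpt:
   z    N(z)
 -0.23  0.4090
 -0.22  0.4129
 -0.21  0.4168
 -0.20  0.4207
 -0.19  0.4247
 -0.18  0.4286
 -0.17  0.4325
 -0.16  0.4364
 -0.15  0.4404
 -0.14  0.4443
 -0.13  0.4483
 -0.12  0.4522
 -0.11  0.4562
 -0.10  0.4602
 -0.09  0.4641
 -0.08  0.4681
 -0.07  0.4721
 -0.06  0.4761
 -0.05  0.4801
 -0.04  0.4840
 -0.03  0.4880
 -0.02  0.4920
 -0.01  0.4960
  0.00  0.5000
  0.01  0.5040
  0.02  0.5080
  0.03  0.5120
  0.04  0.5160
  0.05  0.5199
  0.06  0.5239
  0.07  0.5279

σ√T = 0.53·√0.25 = 0.2650
ln(S/K) + (r + σ²/2)T = ln(280/290) + (0.056 + 0.53²/2)·0.25 = -0.0351 + 0.0491 = 0.0140
d₁ = 0.0140 / 0.2650 = 0.0529 ⇒ 0.05
d₂ = d₁ − σ√T = 0.0529 − 0.2650 = -0.2121 ⇒ -0.21
exp(−rT) = exp(−0.056·0.25) = 0.9861
C = 280·N(0.05) − 290·0.9861·N(-0.21) = 280·0.5199 − 290·0.9861·0.4168 = 145.5720 − 119.1919 = 26.3801

$26.38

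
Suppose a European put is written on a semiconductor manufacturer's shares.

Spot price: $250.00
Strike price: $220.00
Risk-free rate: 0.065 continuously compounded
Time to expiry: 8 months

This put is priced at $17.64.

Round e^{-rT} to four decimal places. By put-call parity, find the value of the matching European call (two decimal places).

$56.97

e^(−rT) = e^(−0.065·0.6667) = 0.9576
Put-call parity: C − P = S − K·e^(−rT) = 250 − 220·0.9576 = 250 − 210.6720 = 39.3280
C = P + (C − P) = 17.64 + (39.3280) = 56.9680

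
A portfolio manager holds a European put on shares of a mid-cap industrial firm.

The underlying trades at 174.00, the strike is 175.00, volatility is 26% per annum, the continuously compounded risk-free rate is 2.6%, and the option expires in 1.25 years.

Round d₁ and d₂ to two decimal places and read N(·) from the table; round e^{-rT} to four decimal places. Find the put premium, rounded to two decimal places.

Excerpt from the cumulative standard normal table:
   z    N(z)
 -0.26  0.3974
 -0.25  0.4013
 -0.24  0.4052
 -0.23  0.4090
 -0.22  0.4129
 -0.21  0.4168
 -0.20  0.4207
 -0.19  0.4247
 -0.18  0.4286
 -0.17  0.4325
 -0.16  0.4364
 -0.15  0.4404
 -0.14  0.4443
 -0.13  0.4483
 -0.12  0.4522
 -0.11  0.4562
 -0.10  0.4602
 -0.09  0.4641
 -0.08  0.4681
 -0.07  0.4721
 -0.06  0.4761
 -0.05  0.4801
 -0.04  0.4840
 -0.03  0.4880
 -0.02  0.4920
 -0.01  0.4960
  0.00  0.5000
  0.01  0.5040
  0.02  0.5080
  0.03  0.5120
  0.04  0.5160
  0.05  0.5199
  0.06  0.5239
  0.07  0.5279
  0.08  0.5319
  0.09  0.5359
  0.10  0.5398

17.57

σ√T = 0.26 × 1.1180 = 0.2907
d₁ = [ln(174/175) + (0.026 + ½·0.26²)·1.25] / (σ√T) = (-0.0057 + 0.0748) / 0.2907 = 0.2374 which rounds to 0.24
d₂ = 0.2374 − 0.2907 = -0.0533 which rounds to -0.05
e^(−rT) = e^(−0.026·1.25) = 0.9680
N(−d₂) = N(0.05) = 0.5199;  N(−d₁) = N(-0.24) = 0.4052
P = 175·0.9680·0.5199 − 174·0.4052 = 88.0711 − 70.5048 = 17.5663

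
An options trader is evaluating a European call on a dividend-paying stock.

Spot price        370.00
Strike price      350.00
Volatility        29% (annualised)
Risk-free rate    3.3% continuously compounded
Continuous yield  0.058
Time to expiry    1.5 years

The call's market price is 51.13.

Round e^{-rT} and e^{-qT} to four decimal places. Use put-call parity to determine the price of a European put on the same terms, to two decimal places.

exp(−qT) = exp(−0.058·1.5) = 0.9167;  exp(−rT) = exp(−0.033·1.5) = 0.9517
Put-call parity: C − P = S·e^(−qT) − K·e^(−rT) = 370·0.9167 − 350·0.9517 = 339.1790 − 333.0950 = 6.0840
P = C − (C − P) = 51.13 − (6.0840) = 45.0460

45.05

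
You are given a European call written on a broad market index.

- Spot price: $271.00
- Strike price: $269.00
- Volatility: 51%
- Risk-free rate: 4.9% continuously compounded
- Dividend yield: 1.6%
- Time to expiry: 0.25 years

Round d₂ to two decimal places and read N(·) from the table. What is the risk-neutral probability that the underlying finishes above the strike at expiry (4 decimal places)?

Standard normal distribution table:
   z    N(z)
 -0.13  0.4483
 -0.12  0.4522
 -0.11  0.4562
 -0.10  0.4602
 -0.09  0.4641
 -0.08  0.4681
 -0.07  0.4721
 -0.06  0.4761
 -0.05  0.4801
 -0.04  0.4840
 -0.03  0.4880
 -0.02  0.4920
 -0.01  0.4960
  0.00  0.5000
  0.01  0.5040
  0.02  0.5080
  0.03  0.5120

0.4721

T = 0.25;  σ√T = 0.2550
d₁ = [ln(271/269) + (0.049 − 0.016 + ½·0.51²)·0.25] / (σ√T) = (0.0074 + 0.0408) / 0.2550 = 0.1889 → 0.19
d₂ = 0.1889 − 0.2550 = -0.0661 → -0.07
Risk-neutral Pr[S_T > K] = N(d₂) = N(-0.07) = 0.4721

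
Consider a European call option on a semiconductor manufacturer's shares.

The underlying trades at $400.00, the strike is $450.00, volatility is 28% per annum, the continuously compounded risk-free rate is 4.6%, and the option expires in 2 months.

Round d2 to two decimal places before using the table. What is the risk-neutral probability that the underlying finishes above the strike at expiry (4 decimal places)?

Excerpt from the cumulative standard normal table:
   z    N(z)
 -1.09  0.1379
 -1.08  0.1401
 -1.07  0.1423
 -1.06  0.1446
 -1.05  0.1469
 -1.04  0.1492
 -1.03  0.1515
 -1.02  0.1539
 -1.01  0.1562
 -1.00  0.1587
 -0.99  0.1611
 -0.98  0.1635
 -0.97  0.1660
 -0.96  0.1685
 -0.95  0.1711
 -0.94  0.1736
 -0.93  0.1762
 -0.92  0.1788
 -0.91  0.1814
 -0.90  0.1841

0.1539

σ√T = 0.28·√0.1667 = 0.1143
ln(S/K) + (r + σ²/2)T = ln(400/450) + (0.046 + 0.28²/2)·0.1667 = -0.1178 + 0.0142 = -0.1036
d₁ = -0.1036 / 0.1143 = -0.9062 → -0.91
d₂ = d₁ − σ√T = -0.9062 − 0.1143 = -1.0205 → -1.02
Pr(exercise) under Q = N(d₂) = 0.1539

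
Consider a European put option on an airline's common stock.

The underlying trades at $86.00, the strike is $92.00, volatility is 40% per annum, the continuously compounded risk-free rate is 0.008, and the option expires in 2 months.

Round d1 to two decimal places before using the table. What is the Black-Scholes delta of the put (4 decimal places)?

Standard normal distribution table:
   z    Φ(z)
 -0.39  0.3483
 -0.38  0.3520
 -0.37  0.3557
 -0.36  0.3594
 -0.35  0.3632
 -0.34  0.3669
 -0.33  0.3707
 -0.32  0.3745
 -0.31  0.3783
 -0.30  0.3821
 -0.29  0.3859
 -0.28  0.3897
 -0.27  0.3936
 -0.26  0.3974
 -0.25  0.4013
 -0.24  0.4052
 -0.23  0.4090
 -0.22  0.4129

T = 0.1667;  σ√T = 0.1633
d₁ = [ln(86/92) + (0.008 + 0.4²/2)·0.1667] / 0.1633 = [-0.0674 + 0.0147] / 0.1633 = -0.3232 ⇒ -0.32
N(d₁) = N(-0.32) = 0.3745
Δ_put = N(d₁) − 1 = 0.3745 − 1 = -0.6255

-0.6255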